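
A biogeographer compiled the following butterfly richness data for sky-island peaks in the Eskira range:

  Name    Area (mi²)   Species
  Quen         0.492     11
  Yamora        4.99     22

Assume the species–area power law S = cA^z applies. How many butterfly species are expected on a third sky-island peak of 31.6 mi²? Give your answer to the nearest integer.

38

z = ln(22/11) / ln(4.99/0.492) = 0.6931 / 2.3167 = 0.2992
c = 11 / 0.492^0.2992 = 11 / 0.8088 = 13.6
S₃ = 13.6 × 31.6^0.2992 = 13.6 × 2.81 ≈ 38.22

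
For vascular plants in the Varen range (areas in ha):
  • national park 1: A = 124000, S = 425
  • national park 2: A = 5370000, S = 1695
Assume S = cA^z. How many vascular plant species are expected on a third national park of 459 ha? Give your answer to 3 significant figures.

54.4

z = ln(1695/425) / ln(5370000/124000) = 1.3833 / 3.7683 = 0.3671
c = 425 / 124000^0.3671 = 425 / 74.1 = 5.736
S₃ = 5.736 × 459^0.3671 = 5.736 × 9.488 ≈ 54.42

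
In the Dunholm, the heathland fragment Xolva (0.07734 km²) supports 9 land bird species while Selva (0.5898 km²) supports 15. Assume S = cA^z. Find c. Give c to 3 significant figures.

17.1

z = ln(S₂/S₁) / ln(A₂/A₁) = ln(15/9) / ln(0.5898/0.07734) = 0.5108 / 2.0316 = 0.2514
c = S₁ / A₁^z = 9 / 0.07734^0.2514 = 9 / 0.5254 = 17.13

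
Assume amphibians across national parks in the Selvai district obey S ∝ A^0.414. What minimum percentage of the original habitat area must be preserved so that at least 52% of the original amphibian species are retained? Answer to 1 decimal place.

20.6%

Need (A_new/A_old)^0.414 = 0.52, so A_new/A_old = 0.52^(1/0.414) = 0.52^2.415
ln(A_new/A_old) = ln 0.52 / 0.414 = -0.6539 / 0.414 = -1.5795
A_new/A_old = e^-1.5795 ≈ 0.2061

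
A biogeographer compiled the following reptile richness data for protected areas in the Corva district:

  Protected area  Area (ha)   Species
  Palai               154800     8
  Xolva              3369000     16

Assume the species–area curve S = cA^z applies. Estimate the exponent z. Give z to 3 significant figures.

0.225

Taking logs: ln S = ln c + z ln A, so z = (ln S₂ − ln S₁)/(ln A₂ − ln A₁).
z = ln(16/8) / ln(3369000/154800) = ln(2) / ln(21.76) = 0.6931 / 3.0802 = 0.2250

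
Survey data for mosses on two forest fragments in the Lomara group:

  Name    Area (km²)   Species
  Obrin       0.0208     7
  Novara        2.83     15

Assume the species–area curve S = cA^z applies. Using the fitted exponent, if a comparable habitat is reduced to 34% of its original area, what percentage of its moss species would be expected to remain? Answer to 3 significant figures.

z = ln(15/7) / ln(2.83/0.0208) = 0.7621 / 4.9131 = 0.1551
S_new/S_old = (A_new/A_old)^z = 0.34^0.1551 = exp(0.1551 × -1.0788) = 0.8459

84.6%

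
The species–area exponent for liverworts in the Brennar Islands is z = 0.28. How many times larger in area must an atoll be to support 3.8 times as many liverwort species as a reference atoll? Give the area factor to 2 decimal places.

117.67

(A₂/A₁)^0.28 = 3.8, so A₂/A₁ = 3.8^(1/0.28) = 3.8^3.571
ln(A₂/A₁) = ln 3.8 / 0.28 = 1.3350 / 0.28 = 4.7679
A₂/A₁ = e^4.7679 ≈ 117.7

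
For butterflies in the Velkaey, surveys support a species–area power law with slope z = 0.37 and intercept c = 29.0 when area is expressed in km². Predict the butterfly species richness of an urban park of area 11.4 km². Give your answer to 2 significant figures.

S = 29 × 11.4^0.37
ln S = ln 29 + 0.37 × ln 11.4 = 3.3673 + 0.37 × 2.4336 = 4.2677
S = e^4.2677 ≈ 71.36

71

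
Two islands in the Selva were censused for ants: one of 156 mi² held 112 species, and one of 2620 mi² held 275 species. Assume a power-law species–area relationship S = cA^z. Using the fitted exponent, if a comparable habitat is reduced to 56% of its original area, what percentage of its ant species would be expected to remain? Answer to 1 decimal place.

83.1%

z = ln(275/112) / ln(2620/156) = 0.8983 / 2.8211 = 0.3184
S_new/S_old = (A_new/A_old)^z = 0.56^0.3184 = exp(0.3184 × -0.5798) = 0.8314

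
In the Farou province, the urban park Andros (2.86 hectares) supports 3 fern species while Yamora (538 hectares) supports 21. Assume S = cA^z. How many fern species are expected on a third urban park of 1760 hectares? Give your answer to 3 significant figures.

z = ln(21/3) / ln(538/2.86) = 1.9459 / 5.2370 = 0.3716
c = 3 / 2.86^0.3716 = 3 / 1.478 = 2.03
S₃ = 2.03 × 1760^0.3716 = 2.03 × 16.07 ≈ 32.62

32.6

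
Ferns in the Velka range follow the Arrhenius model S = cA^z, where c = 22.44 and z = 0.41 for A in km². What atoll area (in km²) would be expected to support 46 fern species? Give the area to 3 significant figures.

46 = 22.44 × A^0.41  ⇒  A^0.41 = 46/22.44 = 2.05
ln A = ln(2.05) / 0.41 = 0.7178 / 0.41 = 1.7507
A = e^1.7507 ≈ 5.759 km²

5.76 km²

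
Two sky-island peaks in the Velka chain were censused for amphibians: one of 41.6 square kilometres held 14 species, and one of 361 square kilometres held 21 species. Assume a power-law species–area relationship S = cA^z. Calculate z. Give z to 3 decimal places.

0.188

Taking logs: ln S = ln c + z ln A, so z = (ln S₂ − ln S₁)/(ln A₂ − ln A₁).
z = ln(21/14) / ln(361/41.6) = ln(1.5) / ln(8.678) = 0.4055 / 2.1608 = 0.1876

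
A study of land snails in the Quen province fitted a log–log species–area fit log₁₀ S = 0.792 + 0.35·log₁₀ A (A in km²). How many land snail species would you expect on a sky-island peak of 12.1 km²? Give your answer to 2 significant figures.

S = 6.194 × 12.1^0.35
ln S = ln 6.194 + 0.35 × ln 12.1 = 1.8236 + 0.35 × 2.4932 = 2.6963
S = e^2.6963 ≈ 14.82

15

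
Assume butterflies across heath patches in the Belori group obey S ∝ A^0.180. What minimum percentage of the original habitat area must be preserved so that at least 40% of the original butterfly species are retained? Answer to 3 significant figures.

0.615%

Need (A_new/A_old)^0.18 = 0.4, so A_new/A_old = 0.4^(1/0.18) = 0.4^5.556
ln(A_new/A_old) = ln 0.4 / 0.18 = -0.9163 / 0.18 = -5.0905
A_new/A_old = e^-5.0905 ≈ 0.006155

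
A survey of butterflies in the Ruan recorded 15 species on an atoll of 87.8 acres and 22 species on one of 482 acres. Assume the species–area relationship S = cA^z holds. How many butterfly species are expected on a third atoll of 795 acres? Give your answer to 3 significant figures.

24.6

z = ln(22/15) / ln(482/87.8) = 0.3830 / 1.7029 = 0.2249
c = 15 / 87.8^0.2249 = 15 / 2.736 = 5.483
S₃ = 5.483 × 795^0.2249 = 5.483 × 4.491 ≈ 24.62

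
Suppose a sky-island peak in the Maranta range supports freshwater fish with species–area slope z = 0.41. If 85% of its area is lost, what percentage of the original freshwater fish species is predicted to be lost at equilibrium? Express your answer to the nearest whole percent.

S_new/S_old = (A_new/A_old)^z = 0.15^0.41
= exp(0.41 × ln 0.15) = exp(0.41 × -1.8971) = exp(-0.7778) ≈ 0.4594
Fraction lost = 1 − 0.4594 = 0.5406

54%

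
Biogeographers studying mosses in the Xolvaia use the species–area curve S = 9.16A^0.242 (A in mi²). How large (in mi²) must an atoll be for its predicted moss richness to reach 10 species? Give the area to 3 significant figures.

10 = 9.16 × A^0.242  ⇒  A^0.242 = 10/9.16 = 1.092
ln A = ln(1.092) / 0.242 = 0.0877 / 0.242 = 0.3626
A = e^0.3626 ≈ 1.437 mi²

1.44 mi²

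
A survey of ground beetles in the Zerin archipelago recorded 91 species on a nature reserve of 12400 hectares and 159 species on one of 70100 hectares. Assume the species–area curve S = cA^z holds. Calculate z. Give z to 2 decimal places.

0.32

Taking logs: ln S = ln c + z ln A, so z = (ln S₂ − ln S₁)/(ln A₂ − ln A₁).
z = ln(159/91) / ln(70100/12400) = ln(1.747) / ln(5.653) = 0.5580 / 1.7322 = 0.3222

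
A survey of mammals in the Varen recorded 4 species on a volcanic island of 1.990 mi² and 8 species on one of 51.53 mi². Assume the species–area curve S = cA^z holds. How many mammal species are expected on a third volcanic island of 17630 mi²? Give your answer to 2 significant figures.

28

z = ln(8/4) / ln(51.53/1.99) = 0.6931 / 3.2540 = 0.2130
c = 4 / 1.99^0.2130 = 4 / 1.158 = 3.455
S₃ = 3.455 × 17630^0.2130 = 3.455 × 8.026 ≈ 27.73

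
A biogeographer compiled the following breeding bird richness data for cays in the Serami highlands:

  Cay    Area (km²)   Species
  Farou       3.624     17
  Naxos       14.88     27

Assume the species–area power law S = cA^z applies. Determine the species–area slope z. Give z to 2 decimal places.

0.33

Taking logs: ln S = ln c + z ln A, so z = (ln S₂ − ln S₁)/(ln A₂ − ln A₁).
z = ln(27/17) / ln(14.88/3.624) = ln(1.588) / ln(4.106) = 0.4626 / 1.4124 = 0.3275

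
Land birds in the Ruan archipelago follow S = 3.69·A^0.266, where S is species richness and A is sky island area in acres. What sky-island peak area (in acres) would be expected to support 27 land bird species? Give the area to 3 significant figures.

27 = 3.69 × A^0.266  ⇒  A^0.266 = 27/3.69 = 7.317
ln A = ln(7.317) / 0.266 = 1.9902 / 0.266 = 7.4820
A = e^7.4820 ≈ 1776 acres

1780 acres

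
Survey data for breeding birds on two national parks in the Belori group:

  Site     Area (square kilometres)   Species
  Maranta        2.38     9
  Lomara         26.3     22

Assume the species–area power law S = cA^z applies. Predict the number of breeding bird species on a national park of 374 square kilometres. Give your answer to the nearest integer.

59

z = ln(22/9) / ln(26.3/2.38) = 0.8938 / 2.4025 = 0.3720
c = 9 / 2.38^0.3720 = 9 / 1.381 = 6.518
S₃ = 6.518 × 374^0.3720 = 6.518 × 9.062 ≈ 59.07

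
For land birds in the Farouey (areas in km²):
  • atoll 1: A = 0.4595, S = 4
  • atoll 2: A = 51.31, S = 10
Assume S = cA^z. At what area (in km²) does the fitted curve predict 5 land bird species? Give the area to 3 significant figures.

z = ln(10/4) / ln(51.31/0.4595) = 0.9163 / 4.7155 = 0.1943
c = 4 / 0.4595^0.1943 = 4 / 0.8598 = 4.652
A = (5/4.652)^(1/0.1943) ⇒ ln A = ln(1.075)/0.1943 = 0.3707
A = e^0.3707 ≈ 1.449 km²

1.45 km²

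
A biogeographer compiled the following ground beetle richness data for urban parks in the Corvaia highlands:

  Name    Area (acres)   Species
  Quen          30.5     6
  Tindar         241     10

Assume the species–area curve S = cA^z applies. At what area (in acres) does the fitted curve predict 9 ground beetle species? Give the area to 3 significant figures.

z = ln(10/6) / ln(241/30.5) = 0.5108 / 2.0671 = 0.2471
c = 6 / 30.5^0.2471 = 6 / 2.327 = 2.578
A = (9/2.578)^(1/0.2471) ⇒ ln A = ln(3.491)/0.2471 = 5.0585
A = e^5.0585 ≈ 157.3 acres

157 acres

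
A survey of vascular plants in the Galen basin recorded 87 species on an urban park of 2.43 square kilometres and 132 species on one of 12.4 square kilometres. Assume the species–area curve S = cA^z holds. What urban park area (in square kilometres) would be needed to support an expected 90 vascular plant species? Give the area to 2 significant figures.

z = ln(132/87) / ln(12.4/2.43) = 0.4169 / 1.6298 = 0.2558
c = 87 / 2.43^0.2558 = 87 / 1.255 = 69.32
A = (90/69.32)^(1/0.2558) ⇒ ln A = ln(1.298)/0.2558 = 1.0204
A = e^1.0204 ≈ 2.774 square kilometres

2.8 square kilometres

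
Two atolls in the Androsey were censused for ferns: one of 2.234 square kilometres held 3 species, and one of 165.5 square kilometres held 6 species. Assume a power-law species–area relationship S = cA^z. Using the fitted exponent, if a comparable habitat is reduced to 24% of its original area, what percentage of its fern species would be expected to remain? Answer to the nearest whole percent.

z = ln(6/3) / ln(165.5/2.234) = 0.6931 / 4.3052 = 0.1610
S_new/S_old = (A_new/A_old)^z = 0.24^0.1610 = exp(0.1610 × -1.4271) = 0.7947

79%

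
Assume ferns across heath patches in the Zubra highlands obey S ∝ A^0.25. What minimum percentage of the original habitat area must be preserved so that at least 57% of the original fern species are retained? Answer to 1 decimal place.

10.6%

Need (A_new/A_old)^0.25 = 0.57, so A_new/A_old = 0.57^(1/0.25) = 0.57^4
ln(A_new/A_old) = ln 0.57 / 0.25 = -0.5621 / 0.25 = -2.2485
A_new/A_old = e^-2.2485 ≈ 0.1056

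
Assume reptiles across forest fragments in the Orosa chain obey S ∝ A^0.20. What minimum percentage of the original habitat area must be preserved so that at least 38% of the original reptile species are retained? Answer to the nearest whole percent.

Need (A_new/A_old)^0.2 = 0.38, so A_new/A_old = 0.38^(1/0.2) = 0.38^5
ln(A_new/A_old) = ln 0.38 / 0.2 = -0.9676 / 0.2 = -4.8379
A_new/A_old = e^-4.8379 ≈ 0.007924

1%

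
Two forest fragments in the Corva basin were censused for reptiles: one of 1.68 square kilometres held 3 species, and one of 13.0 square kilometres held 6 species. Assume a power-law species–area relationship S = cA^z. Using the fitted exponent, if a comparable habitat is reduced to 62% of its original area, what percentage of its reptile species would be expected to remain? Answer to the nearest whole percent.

85%

z = ln(6/3) / ln(13/1.68) = 0.6931 / 2.0462 = 0.3388
S_new/S_old = (A_new/A_old)^z = 0.62^0.3388 = exp(0.3388 × -0.4780) = 0.8505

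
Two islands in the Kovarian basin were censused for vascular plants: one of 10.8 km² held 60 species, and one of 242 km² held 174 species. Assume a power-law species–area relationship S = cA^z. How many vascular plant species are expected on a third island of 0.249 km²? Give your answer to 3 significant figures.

16.5

z = ln(174/60) / ln(242/10.8) = 1.0647 / 3.1094 = 0.3424
c = 60 / 10.8^0.3424 = 60 / 2.259 = 26.56
S₃ = 26.56 × 0.249^0.3424 = 26.56 × 0.6212 ≈ 16.5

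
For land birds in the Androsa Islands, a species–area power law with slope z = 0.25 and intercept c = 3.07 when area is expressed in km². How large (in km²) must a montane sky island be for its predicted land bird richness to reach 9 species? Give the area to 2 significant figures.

9 = 3.07 × A^0.25  ⇒  A^0.25 = 9/3.07 = 2.932
ln A = ln(2.932) / 0.25 = 1.0755 / 0.25 = 4.3022
A = e^4.3022 ≈ 73.86 km²

74 km²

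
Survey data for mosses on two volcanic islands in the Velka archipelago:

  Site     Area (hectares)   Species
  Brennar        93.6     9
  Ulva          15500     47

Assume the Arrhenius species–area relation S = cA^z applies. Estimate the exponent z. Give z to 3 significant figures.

Taking logs: ln S = ln c + z ln A, so z = (ln S₂ − ln S₁)/(ln A₂ − ln A₁).
z = ln(47/9) / ln(15500/93.6) = ln(5.222) / ln(165.6) = 1.6529 / 5.1096 = 0.3235

0.323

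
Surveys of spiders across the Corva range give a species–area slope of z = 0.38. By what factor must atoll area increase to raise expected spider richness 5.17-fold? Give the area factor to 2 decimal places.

75.44

(A₂/A₁)^0.38 = 5.17, so A₂/A₁ = 5.17^(1/0.38) = 5.17^2.632
ln(A₂/A₁) = ln 5.17 / 0.38 = 1.6429 / 0.38 = 4.3233
A₂/A₁ = e^4.3233 ≈ 75.44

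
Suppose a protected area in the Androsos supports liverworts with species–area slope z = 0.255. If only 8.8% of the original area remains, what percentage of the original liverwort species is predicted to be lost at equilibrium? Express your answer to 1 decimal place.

S_new/S_old = (A_new/A_old)^z = 0.088^0.255
= exp(0.255 × ln 0.088) = exp(0.255 × -2.4304) = exp(-0.6198) ≈ 0.5381
Fraction lost = 1 − 0.5381 = 0.4619

46.2%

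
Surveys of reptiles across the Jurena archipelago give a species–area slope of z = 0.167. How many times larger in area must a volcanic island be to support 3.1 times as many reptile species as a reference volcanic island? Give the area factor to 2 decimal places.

(A₂/A₁)^0.167 = 3.1, so A₂/A₁ = 3.1^(1/0.167) = 3.1^5.988
ln(A₂/A₁) = ln 3.1 / 0.167 = 1.1314 / 0.167 = 6.7749
A₂/A₁ = e^6.7749 ≈ 875.6

875.56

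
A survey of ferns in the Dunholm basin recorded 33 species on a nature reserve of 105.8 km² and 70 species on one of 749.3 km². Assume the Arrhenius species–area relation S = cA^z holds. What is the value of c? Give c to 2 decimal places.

5.51

z = ln(S₂/S₁) / ln(A₂/A₁) = ln(70/33) / ln(749.3/105.8) = 0.7520 / 1.9576 = 0.3841
c = S₁ / A₁^z = 33 / 105.8^0.3841 = 33 / 5.994 = 5.506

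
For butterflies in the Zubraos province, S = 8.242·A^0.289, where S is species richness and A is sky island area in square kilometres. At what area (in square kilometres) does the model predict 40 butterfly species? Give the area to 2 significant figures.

40 = 8.242 × A^0.289  ⇒  A^0.289 = 40/8.242 = 4.853
ln A = ln(4.853) / 0.289 = 1.5796 / 0.289 = 5.4659
A = e^5.4659 ≈ 236.5 square kilometres

240 square kilometres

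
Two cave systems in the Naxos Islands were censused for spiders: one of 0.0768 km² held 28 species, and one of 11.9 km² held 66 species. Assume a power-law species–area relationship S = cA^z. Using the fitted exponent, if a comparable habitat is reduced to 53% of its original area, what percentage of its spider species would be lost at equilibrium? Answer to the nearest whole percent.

10%

z = ln(66/28) / ln(11.9/0.0768) = 0.8575 / 5.0431 = 0.1700
S_new/S_old = (A_new/A_old)^z = 0.53^0.1700 = exp(0.1700 × -0.6349) = 0.8977
Fraction lost = 1 − 0.8977 = 0.1023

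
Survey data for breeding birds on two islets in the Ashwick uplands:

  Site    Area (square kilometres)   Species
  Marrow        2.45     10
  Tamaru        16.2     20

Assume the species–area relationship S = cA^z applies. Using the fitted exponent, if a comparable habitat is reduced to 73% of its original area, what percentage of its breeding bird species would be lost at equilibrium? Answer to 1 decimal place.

z = ln(20/10) / ln(16.2/2.45) = 0.6931 / 1.8889 = 0.3670
S_new/S_old = (A_new/A_old)^z = 0.73^0.3670 = exp(0.3670 × -0.3147) = 0.8909
Fraction lost = 1 − 0.8909 = 0.1091

10.9%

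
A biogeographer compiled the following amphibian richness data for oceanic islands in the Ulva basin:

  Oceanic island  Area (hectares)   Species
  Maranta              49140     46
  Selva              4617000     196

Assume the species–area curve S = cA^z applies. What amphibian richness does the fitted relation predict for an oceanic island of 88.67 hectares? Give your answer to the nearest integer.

z = ln(196/46) / ln(4617000/49140) = 1.4495 / 4.5428 = 0.3191
c = 46 / 49140^0.3191 = 46 / 31.4 = 1.465
S₃ = 1.465 × 88.67^0.3191 = 1.465 × 4.183 ≈ 6.128

6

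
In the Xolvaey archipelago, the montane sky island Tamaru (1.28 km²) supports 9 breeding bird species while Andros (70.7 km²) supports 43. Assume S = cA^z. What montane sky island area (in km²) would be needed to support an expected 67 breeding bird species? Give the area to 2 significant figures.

z = ln(43/9) / ln(70.7/1.28) = 1.5640 / 4.0116 = 0.3899
c = 9 / 1.28^0.3899 = 9 / 1.101 = 8.174
A = (67/8.174)^(1/0.3899) ⇒ ln A = ln(8.197)/0.3899 = 5.3960
A = e^5.3960 ≈ 220.5 km²

220 km²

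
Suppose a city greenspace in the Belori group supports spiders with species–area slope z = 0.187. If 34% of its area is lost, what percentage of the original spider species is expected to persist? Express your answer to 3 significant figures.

S_new/S_old = (A_new/A_old)^z = 0.66^0.187
= exp(0.187 × ln 0.66) = exp(0.187 × -0.4155) = exp(-0.0777) ≈ 0.9252

92.5%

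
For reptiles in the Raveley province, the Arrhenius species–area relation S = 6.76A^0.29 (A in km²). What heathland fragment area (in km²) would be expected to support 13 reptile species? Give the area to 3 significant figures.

13 = 6.76 × A^0.29  ⇒  A^0.29 = 13/6.76 = 1.923
ln A = ln(1.923) / 0.29 = 0.6539 / 0.29 = 2.2549
A = e^2.2549 ≈ 9.535 km²

9.53 km²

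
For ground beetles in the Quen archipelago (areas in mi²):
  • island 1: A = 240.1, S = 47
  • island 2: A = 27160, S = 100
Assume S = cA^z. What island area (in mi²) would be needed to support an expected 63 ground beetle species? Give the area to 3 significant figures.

z = ln(100/47) / ln(27160/240.1) = 0.7550 / 4.7284 = 0.1597
c = 47 / 240.1^0.1597 = 47 / 2.399 = 19.59
A = (63/19.59)^(1/0.1597) ⇒ ln A = ln(3.216)/0.1597 = 7.3159
A = e^7.3159 ≈ 1504 mi²

1500 mi²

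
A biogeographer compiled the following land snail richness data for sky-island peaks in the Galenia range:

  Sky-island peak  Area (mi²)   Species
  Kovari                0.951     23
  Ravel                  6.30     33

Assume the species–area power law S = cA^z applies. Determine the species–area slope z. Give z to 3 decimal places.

0.191

Taking logs: ln S = ln c + z ln A, so z = (ln S₂ − ln S₁)/(ln A₂ − ln A₁).
z = ln(33/23) / ln(6.3/0.951) = ln(1.435) / ln(6.625) = 0.3610 / 1.8908 = 0.1909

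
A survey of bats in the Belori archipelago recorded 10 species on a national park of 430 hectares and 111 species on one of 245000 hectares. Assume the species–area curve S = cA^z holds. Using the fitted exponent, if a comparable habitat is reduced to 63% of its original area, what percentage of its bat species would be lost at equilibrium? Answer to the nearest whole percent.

z = ln(111/10) / ln(245000/430) = 2.4069 / 6.3452 = 0.3793
S_new/S_old = (A_new/A_old)^z = 0.63^0.3793 = exp(0.3793 × -0.4620) = 0.8392
Fraction lost = 1 − 0.8392 = 0.1608

16%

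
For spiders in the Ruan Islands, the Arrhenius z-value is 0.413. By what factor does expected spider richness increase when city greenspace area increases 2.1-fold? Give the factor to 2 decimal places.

1.36

S₂/S₁ = (A₂/A₁)^z = 2.1^0.413
ln(S₂/S₁) = 0.413 × ln 2.1 = 0.413 × 0.7419 = 0.3064
S₂/S₁ = e^0.3064 ≈ 1.359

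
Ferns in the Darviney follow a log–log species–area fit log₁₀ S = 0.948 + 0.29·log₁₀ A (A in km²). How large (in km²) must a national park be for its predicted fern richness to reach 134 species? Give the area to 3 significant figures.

11600 km²

134 = 8.872 × A^0.29  ⇒  A^0.29 = 134/8.872 = 15.1
ln A = ln(15.1) / 0.29 = 2.7150 / 0.29 = 9.3620
A = e^9.3620 ≈ 11638 km²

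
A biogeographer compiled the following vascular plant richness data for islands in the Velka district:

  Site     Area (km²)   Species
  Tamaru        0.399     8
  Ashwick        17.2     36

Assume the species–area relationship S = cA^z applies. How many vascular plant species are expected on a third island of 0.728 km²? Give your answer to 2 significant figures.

z = ln(36/8) / ln(17.2/0.399) = 1.5041 / 3.7637 = 0.3996
c = 8 / 0.399^0.3996 = 8 / 0.6927 = 11.55
S₃ = 11.55 × 0.728^0.3996 = 11.55 × 0.8809 ≈ 10.17

10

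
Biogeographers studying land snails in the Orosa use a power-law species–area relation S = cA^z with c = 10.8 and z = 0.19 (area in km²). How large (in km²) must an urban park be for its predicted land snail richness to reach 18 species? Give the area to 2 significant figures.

15 km²

18 = 10.8 × A^0.19  ⇒  A^0.19 = 18/10.8 = 1.667
ln A = ln(1.667) / 0.19 = 0.5108 / 0.19 = 2.6886
A = e^2.6886 ≈ 14.71 km²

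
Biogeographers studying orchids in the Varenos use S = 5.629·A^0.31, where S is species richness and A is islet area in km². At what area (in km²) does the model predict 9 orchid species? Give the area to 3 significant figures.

9 = 5.629 × A^0.31  ⇒  A^0.31 = 9/5.629 = 1.599
ln A = ln(1.599) / 0.31 = 0.4693 / 0.31 = 1.5138
A = e^1.5138 ≈ 4.544 km²

4.54 km²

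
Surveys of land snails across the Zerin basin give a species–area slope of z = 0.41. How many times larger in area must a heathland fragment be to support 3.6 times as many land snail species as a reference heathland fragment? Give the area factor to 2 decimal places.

(A₂/A₁)^0.41 = 3.6, so A₂/A₁ = 3.6^(1/0.41) = 3.6^2.439
ln(A₂/A₁) = ln 3.6 / 0.41 = 1.2809 / 0.41 = 3.1242
A₂/A₁ = e^3.1242 ≈ 22.74

22.74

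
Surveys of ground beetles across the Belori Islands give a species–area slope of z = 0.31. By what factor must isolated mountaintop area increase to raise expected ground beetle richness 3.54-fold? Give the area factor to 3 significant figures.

(A₂/A₁)^0.31 = 3.54, so A₂/A₁ = 3.54^(1/0.31) = 3.54^3.226
ln(A₂/A₁) = ln 3.54 / 0.31 = 1.2641 / 0.31 = 4.0778
A₂/A₁ = e^4.0778 ≈ 59.02

59.0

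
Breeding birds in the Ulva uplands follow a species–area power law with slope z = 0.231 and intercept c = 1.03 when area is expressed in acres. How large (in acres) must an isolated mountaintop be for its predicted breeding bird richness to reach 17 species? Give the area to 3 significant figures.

17 = 1.03 × A^0.231  ⇒  A^0.231 = 17/1.03 = 16.5
ln A = ln(16.5) / 0.231 = 2.8037 / 0.231 = 12.1370
A = e^12.1370 ≈ 186658 acres

187000 acres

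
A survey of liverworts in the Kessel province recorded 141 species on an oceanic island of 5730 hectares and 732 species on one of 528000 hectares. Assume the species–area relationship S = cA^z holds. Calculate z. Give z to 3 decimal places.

0.364

Taking logs: ln S = ln c + z ln A, so z = (ln S₂ − ln S₁)/(ln A₂ − ln A₁).
z = ln(732/141) / ln(528000/5730) = ln(5.191) / ln(92.15) = 1.6470 / 4.5234 = 0.3641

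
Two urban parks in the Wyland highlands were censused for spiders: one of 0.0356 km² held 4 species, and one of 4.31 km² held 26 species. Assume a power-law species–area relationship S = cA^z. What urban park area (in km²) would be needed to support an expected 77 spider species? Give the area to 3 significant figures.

z = ln(26/4) / ln(4.31/0.0356) = 1.8718 / 4.7963 = 0.3903
c = 4 / 0.0356^0.3903 = 4 / 0.2721 = 14.7
A = (77/14.7)^(1/0.3903) ⇒ ln A = ln(5.238)/0.3903 = 4.2430
A = e^4.2430 ≈ 69.62 km²

69.6 km²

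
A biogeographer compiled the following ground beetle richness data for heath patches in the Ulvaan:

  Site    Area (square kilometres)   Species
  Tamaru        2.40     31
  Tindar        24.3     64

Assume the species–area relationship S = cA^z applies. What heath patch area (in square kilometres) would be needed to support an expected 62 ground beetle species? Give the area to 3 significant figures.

22.0 square kilometres

z = ln(64/31) / ln(24.3/2.4) = 0.7249 / 2.3150 = 0.3131
c = 31 / 2.4^0.3131 = 31 / 1.315 = 23.57
A = (62/23.57)^(1/0.3131) ⇒ ln A = ln(2.631)/0.3131 = 3.0891
A = e^3.0891 ≈ 21.96 square kilometres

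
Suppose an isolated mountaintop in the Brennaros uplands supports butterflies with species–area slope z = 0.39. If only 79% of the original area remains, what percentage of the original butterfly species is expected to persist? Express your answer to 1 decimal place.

S_new/S_old = (A_new/A_old)^z = 0.79^0.39
= exp(0.39 × ln 0.79) = exp(0.39 × -0.2357) = exp(-0.0919) ≈ 0.9122

91.2%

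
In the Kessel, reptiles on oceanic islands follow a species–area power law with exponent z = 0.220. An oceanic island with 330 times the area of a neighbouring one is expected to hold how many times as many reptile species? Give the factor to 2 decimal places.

S₂/S₁ = (A₂/A₁)^z = 330^0.22
ln(S₂/S₁) = 0.22 × ln 330 = 0.22 × 5.7991 = 1.2758
S₂/S₁ = e^1.2758 ≈ 3.582

3.58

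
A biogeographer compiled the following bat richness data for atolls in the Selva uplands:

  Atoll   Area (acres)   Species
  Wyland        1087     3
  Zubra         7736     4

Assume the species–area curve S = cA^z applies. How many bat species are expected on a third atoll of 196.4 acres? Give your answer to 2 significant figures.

z = ln(4/3) / ln(7736/1087) = 0.2877 / 1.9625 = 0.1466
c = 3 / 1087^0.1466 = 3 / 2.787 = 1.077
S₃ = 1.077 × 196.4^0.1466 = 1.077 × 2.168 ≈ 2.334

2.3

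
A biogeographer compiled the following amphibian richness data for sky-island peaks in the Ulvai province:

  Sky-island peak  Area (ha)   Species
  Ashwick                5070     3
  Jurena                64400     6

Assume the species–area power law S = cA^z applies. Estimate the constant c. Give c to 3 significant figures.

z = ln(S₂/S₁) / ln(A₂/A₁) = ln(6/3) / ln(64400/5070) = 0.6931 / 2.5418 = 0.2727
c = S₁ / A₁^z = 3 / 5070^0.2727 = 3 / 10.24 = 0.2929

0.293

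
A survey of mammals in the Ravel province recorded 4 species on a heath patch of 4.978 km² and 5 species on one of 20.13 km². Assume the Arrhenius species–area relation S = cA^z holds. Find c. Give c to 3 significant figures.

z = ln(S₂/S₁) / ln(A₂/A₁) = ln(5/4) / ln(20.13/4.978) = 0.2231 / 1.3972 = 0.1597
c = S₁ / A₁^z = 4 / 4.978^0.1597 = 4 / 1.292 = 3.096

3.10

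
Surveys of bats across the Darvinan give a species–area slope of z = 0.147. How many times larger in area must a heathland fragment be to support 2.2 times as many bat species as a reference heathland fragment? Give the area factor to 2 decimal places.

(A₂/A₁)^0.147 = 2.2, so A₂/A₁ = 2.2^(1/0.147) = 2.2^6.803
ln(A₂/A₁) = ln 2.2 / 0.147 = 0.7885 / 0.147 = 5.3637
A₂/A₁ = e^5.3637 ≈ 213.5

213.50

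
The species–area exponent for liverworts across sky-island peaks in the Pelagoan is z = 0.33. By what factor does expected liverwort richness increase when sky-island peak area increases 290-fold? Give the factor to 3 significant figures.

S₂/S₁ = (A₂/A₁)^z = 290^0.33
ln(S₂/S₁) = 0.33 × ln 290 = 0.33 × 5.6699 = 1.8711
S₂/S₁ = e^1.8711 ≈ 6.495

6.50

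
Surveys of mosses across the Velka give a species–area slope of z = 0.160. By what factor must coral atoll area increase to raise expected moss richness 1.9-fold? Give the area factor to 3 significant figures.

(A₂/A₁)^0.16 = 1.9, so A₂/A₁ = 1.9^(1/0.16) = 1.9^6.25
ln(A₂/A₁) = ln 1.9 / 0.16 = 0.6419 / 0.16 = 4.0116
A₂/A₁ = e^4.0116 ≈ 55.23

55.2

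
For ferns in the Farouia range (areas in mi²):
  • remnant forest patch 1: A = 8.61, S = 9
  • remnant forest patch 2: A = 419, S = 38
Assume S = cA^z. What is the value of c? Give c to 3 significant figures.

z = ln(S₂/S₁) / ln(A₂/A₁) = ln(38/9) / ln(419/8.61) = 1.4404 / 3.8849 = 0.3708
c = S₁ / A₁^z = 9 / 8.61^0.3708 = 9 / 2.222 = 4.051

4.05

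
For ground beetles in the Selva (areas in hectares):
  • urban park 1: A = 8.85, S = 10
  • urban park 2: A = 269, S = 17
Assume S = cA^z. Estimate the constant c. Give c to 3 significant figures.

z = ln(S₂/S₁) / ln(A₂/A₁) = ln(17/10) / ln(269/8.85) = 0.5306 / 3.4143 = 0.1554
c = S₁ / A₁^z = 10 / 8.85^0.1554 = 10 / 1.403 = 7.126

7.13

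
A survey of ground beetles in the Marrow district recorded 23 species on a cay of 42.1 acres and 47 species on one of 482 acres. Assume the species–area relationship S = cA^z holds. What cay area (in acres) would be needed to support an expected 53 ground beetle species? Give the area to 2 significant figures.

730 acres

z = ln(47/23) / ln(482/42.1) = 0.7147 / 2.4379 = 0.2931
c = 23 / 42.1^0.2931 = 23 / 2.993 = 7.684
A = (53/7.684)^(1/0.2931) ⇒ ln A = ln(6.898)/0.2931 = 6.5878
A = e^6.5878 ≈ 726.2 acres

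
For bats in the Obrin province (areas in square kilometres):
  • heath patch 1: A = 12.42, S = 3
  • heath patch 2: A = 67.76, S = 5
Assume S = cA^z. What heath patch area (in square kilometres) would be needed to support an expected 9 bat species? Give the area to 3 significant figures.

477 square kilometres

z = ln(5/3) / ln(67.76/12.42) = 0.5108 / 1.6967 = 0.3011
c = 3 / 12.42^0.3011 = 3 / 2.135 = 1.405
A = (9/1.405)^(1/0.3011) ⇒ ln A = ln(6.405)/0.3011 = 6.1683
A = e^6.1683 ≈ 477.4 square kilometres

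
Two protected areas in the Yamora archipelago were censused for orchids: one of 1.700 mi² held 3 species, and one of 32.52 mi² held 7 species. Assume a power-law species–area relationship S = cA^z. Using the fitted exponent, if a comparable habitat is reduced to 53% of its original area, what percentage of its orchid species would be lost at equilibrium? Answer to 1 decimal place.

z = ln(7/3) / ln(32.52/1.7) = 0.8473 / 2.9512 = 0.2871
S_new/S_old = (A_new/A_old)^z = 0.53^0.2871 = exp(0.2871 × -0.6349) = 0.8334
Fraction lost = 1 − 0.8334 = 0.1666

16.7%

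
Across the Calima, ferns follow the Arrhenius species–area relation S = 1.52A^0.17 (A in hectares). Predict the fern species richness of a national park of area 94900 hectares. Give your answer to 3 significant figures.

S = 1.52 × 94900^0.17
ln S = ln 1.52 + 0.17 × ln 94900 = 0.4187 + 0.17 × 11.4606 = 2.3670
S = e^2.3670 ≈ 10.67

10.7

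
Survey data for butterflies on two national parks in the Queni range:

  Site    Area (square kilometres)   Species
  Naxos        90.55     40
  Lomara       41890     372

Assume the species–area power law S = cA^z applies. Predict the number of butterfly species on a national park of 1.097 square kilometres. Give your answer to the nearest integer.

z = ln(372/40) / ln(41890/90.55) = 2.2300 / 6.1369 = 0.3634
c = 40 / 90.55^0.3634 = 40 / 5.142 = 7.78
S₃ = 7.78 × 1.097^0.3634 = 7.78 × 1.034 ≈ 8.046

8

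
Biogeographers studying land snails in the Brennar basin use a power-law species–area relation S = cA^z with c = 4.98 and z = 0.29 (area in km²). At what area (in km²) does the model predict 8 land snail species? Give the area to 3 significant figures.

5.13 km²

8 = 4.98 × A^0.29  ⇒  A^0.29 = 8/4.98 = 1.606
ln A = ln(1.606) / 0.29 = 0.4740 / 0.29 = 1.6345
A = e^1.6345 ≈ 5.127 km²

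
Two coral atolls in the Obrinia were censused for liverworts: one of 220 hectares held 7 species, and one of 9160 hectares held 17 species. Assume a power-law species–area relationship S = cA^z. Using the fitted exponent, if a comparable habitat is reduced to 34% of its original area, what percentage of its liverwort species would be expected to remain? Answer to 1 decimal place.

77.4%

z = ln(17/7) / ln(9160/220) = 0.8873 / 3.7290 = 0.2379
S_new/S_old = (A_new/A_old)^z = 0.34^0.2379 = exp(0.2379 × -1.0788) = 0.7736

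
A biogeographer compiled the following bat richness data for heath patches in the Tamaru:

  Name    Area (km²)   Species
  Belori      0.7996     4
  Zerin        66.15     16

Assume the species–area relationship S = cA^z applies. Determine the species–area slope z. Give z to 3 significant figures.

Taking logs: ln S = ln c + z ln A, so z = (ln S₂ − ln S₁)/(ln A₂ − ln A₁).
z = ln(16/4) / ln(66.15/0.7996) = ln(4) / ln(82.73) = 1.3863 / 4.4156 = 0.3140

0.314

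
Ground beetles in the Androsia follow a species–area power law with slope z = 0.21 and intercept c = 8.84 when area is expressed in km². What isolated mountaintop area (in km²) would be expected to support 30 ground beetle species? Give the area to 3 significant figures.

30 = 8.84 × A^0.21  ⇒  A^0.21 = 30/8.84 = 3.394
ln A = ln(3.394) / 0.21 = 1.2219 / 0.21 = 5.8186
A = e^5.8186 ≈ 336.5 km²

337 km²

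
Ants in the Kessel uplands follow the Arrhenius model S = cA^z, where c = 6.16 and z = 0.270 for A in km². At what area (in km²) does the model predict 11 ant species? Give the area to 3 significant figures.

8.56 km²

11 = 6.16 × A^0.27  ⇒  A^0.27 = 11/6.16 = 1.786
ln A = ln(1.786) / 0.27 = 0.5798 / 0.27 = 2.1475
A = e^2.1475 ≈ 8.563 km²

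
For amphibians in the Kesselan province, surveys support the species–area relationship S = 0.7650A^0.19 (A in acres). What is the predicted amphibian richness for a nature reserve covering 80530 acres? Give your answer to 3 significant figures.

6.54

S = 0.765 × 80530^0.19 = 0.765 × 8.553 ≈ 6.543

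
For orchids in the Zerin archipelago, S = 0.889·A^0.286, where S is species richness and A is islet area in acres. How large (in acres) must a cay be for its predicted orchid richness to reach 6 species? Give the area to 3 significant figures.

6 = 0.889 × A^0.286  ⇒  A^0.286 = 6/0.889 = 6.749
ln A = ln(6.749) / 0.286 = 1.9094 / 0.286 = 6.6763
A = e^6.6763 ≈ 793.4 acres

793 acres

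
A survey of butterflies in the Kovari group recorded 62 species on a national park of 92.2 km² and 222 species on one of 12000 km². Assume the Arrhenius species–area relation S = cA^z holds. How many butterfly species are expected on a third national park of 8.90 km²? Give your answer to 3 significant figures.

33.6

z = ln(222/62) / ln(12000/92.2) = 1.2755 / 4.8687 = 0.2620
c = 62 / 92.2^0.2620 = 62 / 3.271 = 18.95
S₃ = 18.95 × 8.9^0.2620 = 18.95 × 1.773 ≈ 33.6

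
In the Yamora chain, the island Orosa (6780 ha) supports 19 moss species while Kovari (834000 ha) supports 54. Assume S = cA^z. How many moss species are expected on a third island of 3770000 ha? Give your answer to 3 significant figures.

74.9

z = ln(54/19) / ln(834000/6780) = 1.0445 / 4.8123 = 0.2171
c = 19 / 6780^0.2171 = 19 / 6.786 = 2.8
S₃ = 2.8 × 3770000^0.2171 = 2.8 × 26.76 ≈ 74.92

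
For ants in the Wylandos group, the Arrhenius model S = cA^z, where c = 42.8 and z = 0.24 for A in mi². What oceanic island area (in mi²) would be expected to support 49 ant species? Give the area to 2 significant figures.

49 = 42.8 × A^0.24  ⇒  A^0.24 = 49/42.8 = 1.145
ln A = ln(1.145) / 0.24 = 0.1353 / 0.24 = 0.5637
A = e^0.5637 ≈ 1.757 mi²

1.8 mi²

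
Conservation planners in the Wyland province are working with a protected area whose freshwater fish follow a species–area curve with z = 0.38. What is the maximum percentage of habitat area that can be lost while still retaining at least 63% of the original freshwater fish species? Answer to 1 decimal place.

Need (A_new/A_old)^0.38 = 0.63, so A_new/A_old = 0.63^(1/0.38) = 0.63^2.632
ln(A_new/A_old) = ln 0.63 / 0.38 = -0.4620 / 0.38 = -1.2159
A_new/A_old = e^-1.2159 ≈ 0.2964
Fraction that can be lost = 1 − 0.2964 = 0.7036

70.4%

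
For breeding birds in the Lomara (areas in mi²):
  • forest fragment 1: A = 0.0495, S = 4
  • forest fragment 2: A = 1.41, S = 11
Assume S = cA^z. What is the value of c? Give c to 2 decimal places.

9.92

z = ln(S₂/S₁) / ln(A₂/A₁) = ln(11/4) / ln(1.41/0.0495) = 1.0116 / 3.3494 = 0.3020
c = S₁ / A₁^z = 4 / 0.0495^0.3020 = 4 / 0.4034 = 9.916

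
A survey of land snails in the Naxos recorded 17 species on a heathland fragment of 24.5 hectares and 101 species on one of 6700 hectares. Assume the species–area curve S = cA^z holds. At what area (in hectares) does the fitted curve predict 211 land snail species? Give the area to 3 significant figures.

z = ln(101/17) / ln(6700/24.5) = 1.7819 / 5.6112 = 0.3176
c = 17 / 24.5^0.3176 = 17 / 2.762 = 6.156
A = (211/6.156)^(1/0.3176) ⇒ ln A = ln(34.28)/0.3176 = 11.1298
A = e^11.1298 ≈ 68175 hectares

68200 hectares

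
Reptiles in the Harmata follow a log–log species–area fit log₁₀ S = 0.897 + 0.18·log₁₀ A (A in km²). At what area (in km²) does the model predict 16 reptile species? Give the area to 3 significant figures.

50.8 km²

16 = 7.889 × A^0.18  ⇒  A^0.18 = 16/7.889 = 2.028
ln A = ln(2.028) / 0.18 = 0.7072 / 0.18 = 3.9287
A = e^3.9287 ≈ 50.84 km²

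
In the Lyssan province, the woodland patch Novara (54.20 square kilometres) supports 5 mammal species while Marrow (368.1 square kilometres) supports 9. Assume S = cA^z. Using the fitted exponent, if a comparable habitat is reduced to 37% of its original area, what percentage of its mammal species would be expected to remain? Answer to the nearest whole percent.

74%

z = ln(9/5) / ln(368.1/54.2) = 0.5878 / 1.9157 = 0.3068
S_new/S_old = (A_new/A_old)^z = 0.37^0.3068 = exp(0.3068 × -0.9943) = 0.7371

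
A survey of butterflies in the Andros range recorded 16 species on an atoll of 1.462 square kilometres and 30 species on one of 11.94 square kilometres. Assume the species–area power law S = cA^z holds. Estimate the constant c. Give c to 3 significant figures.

z = ln(S₂/S₁) / ln(A₂/A₁) = ln(30/16) / ln(11.94/1.462) = 0.6286 / 2.1001 = 0.2993
c = S₁ / A₁^z = 16 / 1.462^0.2993 = 16 / 1.12 = 14.28

14.3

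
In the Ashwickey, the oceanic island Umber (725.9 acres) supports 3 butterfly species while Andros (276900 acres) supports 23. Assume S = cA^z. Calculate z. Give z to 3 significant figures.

0.343

Taking logs: ln S = ln c + z ln A, so z = (ln S₂ − ln S₁)/(ln A₂ − ln A₁).
z = ln(23/3) / ln(276900/725.9) = ln(7.667) / ln(381.5) = 2.0369 / 5.9440 = 0.3427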